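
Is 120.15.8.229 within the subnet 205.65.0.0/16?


Subnet network: 205.65.0.0
Test IP AND mask: 120.15.0.0
No, 120.15.8.229 is not in 205.65.0.0/16


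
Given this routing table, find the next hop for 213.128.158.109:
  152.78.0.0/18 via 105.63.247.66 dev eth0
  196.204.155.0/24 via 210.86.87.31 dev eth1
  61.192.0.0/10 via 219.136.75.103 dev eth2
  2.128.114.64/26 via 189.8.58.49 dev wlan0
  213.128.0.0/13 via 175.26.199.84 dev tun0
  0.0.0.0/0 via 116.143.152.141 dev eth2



Longest prefix match for 213.128.158.109:
  /18 152.78.0.0: no
  /24 196.204.155.0: no
  /10 61.192.0.0: no
  /26 2.128.114.64: no
  /13 213.128.0.0: MATCH
  /0 0.0.0.0: MATCH
Selected: next-hop 175.26.199.84 via tun0 (matched /13)


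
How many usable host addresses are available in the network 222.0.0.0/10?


Host bits = 32 - 10 = 22
Total addresses = 2^22 = 4194304
Usable = total - 2 (network and broadcast)
Usable hosts: 4194302


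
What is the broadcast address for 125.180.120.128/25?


Network: 125.180.120.128/25
Host bits = 7
Set all host bits to 1:
Broadcast: 125.180.120.255


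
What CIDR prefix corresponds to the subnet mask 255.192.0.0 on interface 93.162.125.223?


Binary: 11111111.11000000.00000000.00000000
Count leading 1s
Prefix: /10


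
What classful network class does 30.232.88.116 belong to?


First octet: 30
Binary: 00011110
0xxxxxxx -> Class A (1-126)
Class A, default mask 255.0.0.0 (/8)


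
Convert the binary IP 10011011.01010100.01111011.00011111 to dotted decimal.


10011011 = 155
01010100 = 84
01111011 = 123
00011111 = 31
IP: 155.84.123.31


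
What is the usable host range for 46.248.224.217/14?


Network: 46.248.0.0
Broadcast: 46.251.255.255
First usable = network + 1
Last usable = broadcast - 1
Range: 46.248.0.1 to 46.251.255.254


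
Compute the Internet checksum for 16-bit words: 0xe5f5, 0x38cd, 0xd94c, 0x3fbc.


Sum all words (with carry folding):
+ 0xe5f5 = 0xe5f5
+ 0x38cd = 0x1ec3
+ 0xd94c = 0xf80f
+ 0x3fbc = 0x37cc
One's complement: ~0x37cc
Checksum = 0xc833


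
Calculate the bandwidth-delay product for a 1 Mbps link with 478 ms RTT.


BDP = bandwidth * RTT
= 1 Mbps * 478 ms
= 1 * 1e6 * 478 / 1000 bits
= 478000 bits
= 59750 bytes
= 58.3496 KB
BDP = 478000 bits (59750 bytes)


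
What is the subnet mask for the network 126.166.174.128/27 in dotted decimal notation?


/27 means 27 network bits, 5 host bits
Binary: 11111111111111111111111111100000
Mask: 255.255.255.224


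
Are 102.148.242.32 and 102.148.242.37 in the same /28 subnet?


Mask: 255.255.255.240
102.148.242.32 AND mask = 102.148.242.32
102.148.242.37 AND mask = 102.148.242.32
Yes, same subnet (102.148.242.32)


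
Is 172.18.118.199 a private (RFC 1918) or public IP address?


RFC 1918 private ranges:
  10.0.0.0/8 (10.0.0.0 - 10.255.255.255)
  172.16.0.0/12 (172.16.0.0 - 172.31.255.255)
  192.168.0.0/16 (192.168.0.0 - 192.168.255.255)
Private (in 172.16.0.0/12)


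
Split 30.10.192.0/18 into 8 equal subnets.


New prefix = 18 + 3 = 21
Each subnet has 2048 addresses
  30.10.192.0/21
  30.10.200.0/21
  30.10.208.0/21
  30.10.216.0/21
  30.10.224.0/21
  30.10.232.0/21
  30.10.240.0/21
  30.10.248.0/21
Subnets: 30.10.192.0/21, 30.10.200.0/21, 30.10.208.0/21, 30.10.216.0/21, 30.10.224.0/21, 30.10.232.0/21, 30.10.240.0/21, 30.10.248.0/21


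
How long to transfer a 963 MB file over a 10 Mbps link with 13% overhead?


Effective throughput = 10 * (1 - 13/100) = 8.7 Mbps
File size in Mb = 963 * 8 = 7704 Mb
Time = 7704 / 8.7
Time = 885.5172 seconds


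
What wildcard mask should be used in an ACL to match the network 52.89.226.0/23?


Subnet mask: 255.255.254.0
Wildcard = 255.255.255.255 - subnet mask
255 - 255 = 0
255 - 255 = 0
255 - 254 = 1
255 - 0 = 255
Wildcard: 0.0.1.255


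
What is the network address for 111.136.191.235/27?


IP:   01101111.10001000.10111111.11101011
Mask: 11111111.11111111.11111111.11100000
AND operation:
Net:  01101111.10001000.10111111.11100000
Network: 111.136.191.224/27


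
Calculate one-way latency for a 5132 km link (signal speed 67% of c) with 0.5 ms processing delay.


Speed = 0.67 * 3e5 km/s = 201000 km/s
Propagation delay = 5132 / 201000 = 0.0255 s = 25.5323 ms
Processing delay = 0.5 ms
Total one-way latency = 26.0323 ms


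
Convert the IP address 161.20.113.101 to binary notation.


161 = 10100001
20 = 00010100
113 = 01110001
101 = 01100101
Binary: 10100001.00010100.01110001.01100101


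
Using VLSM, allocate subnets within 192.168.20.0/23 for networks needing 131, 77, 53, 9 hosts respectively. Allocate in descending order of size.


131 hosts -> /24 (254 usable): 192.168.20.0/24
77 hosts -> /25 (126 usable): 192.168.21.0/25
53 hosts -> /26 (62 usable): 192.168.21.128/26
9 hosts -> /28 (14 usable): 192.168.21.192/28
Allocation: 192.168.20.0/24 (131 hosts, 254 usable); 192.168.21.0/25 (77 hosts, 126 usable); 192.168.21.128/26 (53 hosts, 62 usable); 192.168.21.192/28 (9 hosts, 14 usable)


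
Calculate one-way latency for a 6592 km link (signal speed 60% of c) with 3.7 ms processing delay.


Speed = 0.6 * 3e5 km/s = 180000 km/s
Propagation delay = 6592 / 180000 = 0.0366 s = 36.6222 ms
Processing delay = 3.7 ms
Total one-way latency = 40.3222 ms


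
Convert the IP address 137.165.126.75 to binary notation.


137 = 10001001
165 = 10100101
126 = 01111110
75 = 01001011
Binary: 10001001.10100101.01111110.01001011


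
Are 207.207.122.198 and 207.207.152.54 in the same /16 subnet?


Mask: 255.255.0.0
207.207.122.198 AND mask = 207.207.0.0
207.207.152.54 AND mask = 207.207.0.0
Yes, same subnet (207.207.0.0)


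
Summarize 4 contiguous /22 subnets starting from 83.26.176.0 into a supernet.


Original prefix: /22
Number of subnets: 4 = 2^2
New prefix = 22 - 2 = 20
Supernet: 83.26.176.0/20


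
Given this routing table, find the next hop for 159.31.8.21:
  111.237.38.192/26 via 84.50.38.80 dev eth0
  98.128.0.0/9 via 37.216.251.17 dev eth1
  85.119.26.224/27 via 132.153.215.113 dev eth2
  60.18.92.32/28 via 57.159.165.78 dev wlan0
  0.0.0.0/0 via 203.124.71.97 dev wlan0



Longest prefix match for 159.31.8.21:
  /26 111.237.38.192: no
  /9 98.128.0.0: no
  /27 85.119.26.224: no
  /28 60.18.92.32: no
  /0 0.0.0.0: MATCH
Selected: next-hop 203.124.71.97 via wlan0 (matched /0)


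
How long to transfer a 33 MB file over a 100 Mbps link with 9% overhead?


Effective throughput = 100 * (1 - 9/100) = 91 Mbps
File size in Mb = 33 * 8 = 264 Mb
Time = 264 / 91
Time = 2.9011 seconds


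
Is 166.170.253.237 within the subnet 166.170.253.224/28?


Subnet network: 166.170.253.224
Test IP AND mask: 166.170.253.224
Yes, 166.170.253.237 is in 166.170.253.224/28


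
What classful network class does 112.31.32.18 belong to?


First octet: 112
Binary: 01110000
0xxxxxxx -> Class A (1-126)
Class A, default mask 255.0.0.0 (/8)


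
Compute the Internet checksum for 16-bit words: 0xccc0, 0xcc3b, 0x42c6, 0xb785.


Sum all words (with carry folding):
+ 0xccc0 = 0xccc0
+ 0xcc3b = 0x98fc
+ 0x42c6 = 0xdbc2
+ 0xb785 = 0x9348
One's complement: ~0x9348
Checksum = 0x6cb7


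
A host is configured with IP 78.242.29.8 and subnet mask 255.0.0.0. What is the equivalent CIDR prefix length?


Binary: 11111111.00000000.00000000.00000000
Count leading 1s
Prefix: /8


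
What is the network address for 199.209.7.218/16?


IP:   11000111.11010001.00000111.11011010
Mask: 11111111.11111111.00000000.00000000
AND operation:
Net:  11000111.11010001.00000000.00000000
Network: 199.209.0.0/16


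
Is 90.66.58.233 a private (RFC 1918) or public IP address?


RFC 1918 private ranges:
  10.0.0.0/8 (10.0.0.0 - 10.255.255.255)
  172.16.0.0/12 (172.16.0.0 - 172.31.255.255)
  192.168.0.0/16 (192.168.0.0 - 192.168.255.255)
Public (not in any RFC 1918 range)


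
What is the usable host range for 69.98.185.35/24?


Network: 69.98.185.0
Broadcast: 69.98.185.255
First usable = network + 1
Last usable = broadcast - 1
Range: 69.98.185.1 to 69.98.185.254


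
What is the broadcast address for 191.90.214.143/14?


Network: 191.88.0.0/14
Host bits = 18
Set all host bits to 1:
Broadcast: 191.91.255.255


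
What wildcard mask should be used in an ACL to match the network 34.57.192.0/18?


Subnet mask: 255.255.192.0
Wildcard = 255.255.255.255 - subnet mask
255 - 255 = 0
255 - 255 = 0
255 - 192 = 63
255 - 0 = 255
Wildcard: 0.0.63.255


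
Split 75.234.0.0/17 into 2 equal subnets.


New prefix = 17 + 1 = 18
Each subnet has 16384 addresses
  75.234.0.0/18
  75.234.64.0/18
Subnets: 75.234.0.0/18, 75.234.64.0/18


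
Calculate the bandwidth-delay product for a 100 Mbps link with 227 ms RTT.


BDP = bandwidth * RTT
= 100 Mbps * 227 ms
= 100 * 1e6 * 227 / 1000 bits
= 22700000 bits
= 2837500 bytes
= 2770.9961 KB
BDP = 22700000 bits (2837500 bytes)


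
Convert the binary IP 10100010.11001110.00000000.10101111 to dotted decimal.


10100010 = 162
11001110 = 206
00000000 = 0
10101111 = 175
IP: 162.206.0.175


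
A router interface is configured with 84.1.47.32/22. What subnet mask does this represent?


/22 means 22 network bits, 10 host bits
Binary: 11111111111111111111110000000000
Mask: 255.255.252.0


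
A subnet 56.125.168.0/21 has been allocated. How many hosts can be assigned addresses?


Host bits = 32 - 21 = 11
Total addresses = 2^11 = 2048
Usable = total - 2 (network and broadcast)
Usable hosts: 2046


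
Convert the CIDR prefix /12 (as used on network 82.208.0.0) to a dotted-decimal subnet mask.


/12 means 12 network bits, 20 host bits
Binary: 11111111111100000000000000000000
Mask: 255.240.0.0


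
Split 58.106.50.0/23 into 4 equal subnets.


New prefix = 23 + 2 = 25
Each subnet has 128 addresses
  58.106.50.0/25
  58.106.50.128/25
  58.106.51.0/25
  58.106.51.128/25
Subnets: 58.106.50.0/25, 58.106.50.128/25, 58.106.51.0/25, 58.106.51.128/25


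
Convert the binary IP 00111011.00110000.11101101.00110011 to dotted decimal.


00111011 = 59
00110000 = 48
11101101 = 237
00110011 = 51
IP: 59.48.237.51


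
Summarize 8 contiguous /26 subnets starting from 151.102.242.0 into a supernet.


Original prefix: /26
Number of subnets: 8 = 2^3
New prefix = 26 - 3 = 23
Supernet: 151.102.242.0/23


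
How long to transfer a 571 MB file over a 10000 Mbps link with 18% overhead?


Effective throughput = 10000 * (1 - 18/100) = 8200 Mbps
File size in Mb = 571 * 8 = 4568 Mb
Time = 4568 / 8200
Time = 0.5571 seconds


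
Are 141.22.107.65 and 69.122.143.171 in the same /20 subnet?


Mask: 255.255.240.0
141.22.107.65 AND mask = 141.22.96.0
69.122.143.171 AND mask = 69.122.128.0
No, different subnets (141.22.96.0 vs 69.122.128.0)


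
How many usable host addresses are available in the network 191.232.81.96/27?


Host bits = 32 - 27 = 5
Total addresses = 2^5 = 32
Usable = total - 2 (network and broadcast)
Usable hosts: 30


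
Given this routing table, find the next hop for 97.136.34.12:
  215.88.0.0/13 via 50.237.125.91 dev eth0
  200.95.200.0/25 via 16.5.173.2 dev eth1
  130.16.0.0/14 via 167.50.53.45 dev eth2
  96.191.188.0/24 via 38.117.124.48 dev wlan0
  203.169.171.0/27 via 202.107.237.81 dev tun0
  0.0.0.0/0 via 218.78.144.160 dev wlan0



Longest prefix match for 97.136.34.12:
  /13 215.88.0.0: no
  /25 200.95.200.0: no
  /14 130.16.0.0: no
  /24 96.191.188.0: no
  /27 203.169.171.0: no
  /0 0.0.0.0: MATCH
Selected: next-hop 218.78.144.160 via wlan0 (matched /0)


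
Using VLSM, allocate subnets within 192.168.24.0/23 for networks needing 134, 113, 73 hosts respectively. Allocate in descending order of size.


134 hosts -> /24 (254 usable): 192.168.24.0/24
113 hosts -> /25 (126 usable): 192.168.25.0/25
73 hosts -> /25 (126 usable): 192.168.25.128/25
Allocation: 192.168.24.0/24 (134 hosts, 254 usable); 192.168.25.0/25 (113 hosts, 126 usable); 192.168.25.128/25 (73 hosts, 126 usable)


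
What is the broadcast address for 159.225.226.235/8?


Network: 159.0.0.0/8
Host bits = 24
Set all host bits to 1:
Broadcast: 159.255.255.255


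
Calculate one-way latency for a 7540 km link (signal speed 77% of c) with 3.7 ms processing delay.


Speed = 0.77 * 3e5 km/s = 231000 km/s
Propagation delay = 7540 / 231000 = 0.0326 s = 32.6407 ms
Processing delay = 3.7 ms
Total one-way latency = 36.3407 ms


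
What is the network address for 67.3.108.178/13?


IP:   01000011.00000011.01101100.10110010
Mask: 11111111.11111000.00000000.00000000
AND operation:
Net:  01000011.00000000.00000000.00000000
Network: 67.0.0.0/13


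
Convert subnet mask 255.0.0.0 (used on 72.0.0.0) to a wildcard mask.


Subnet mask: 255.0.0.0
Wildcard = 255.255.255.255 - subnet mask
255 - 255 = 0
255 - 0 = 255
255 - 0 = 255
255 - 0 = 255
Wildcard: 0.255.255.255


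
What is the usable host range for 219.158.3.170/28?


Network: 219.158.3.160
Broadcast: 219.158.3.175
First usable = network + 1
Last usable = broadcast - 1
Range: 219.158.3.161 to 219.158.3.174


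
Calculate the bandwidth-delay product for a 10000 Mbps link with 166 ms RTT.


BDP = bandwidth * RTT
= 10000 Mbps * 166 ms
= 10000 * 1e6 * 166 / 1000 bits
= 1660000000 bits
= 207500000 bytes
= 202636.7188 KB
BDP = 1660000000 bits (207500000 bytes)


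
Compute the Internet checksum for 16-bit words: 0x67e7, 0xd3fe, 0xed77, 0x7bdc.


Sum all words (with carry folding):
+ 0x67e7 = 0x67e7
+ 0xd3fe = 0x3be6
+ 0xed77 = 0x295e
+ 0x7bdc = 0xa53a
One's complement: ~0xa53a
Checksum = 0x5ac5


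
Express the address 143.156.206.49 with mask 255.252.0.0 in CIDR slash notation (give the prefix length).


Binary: 11111111.11111100.00000000.00000000
Count leading 1s
Prefix: /14


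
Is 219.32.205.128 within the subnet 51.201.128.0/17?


Subnet network: 51.201.128.0
Test IP AND mask: 219.32.128.0
No, 219.32.205.128 is not in 51.201.128.0/17


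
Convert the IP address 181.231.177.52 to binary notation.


181 = 10110101
231 = 11100111
177 = 10110001
52 = 00110100
Binary: 10110101.11100111.10110001.00110100


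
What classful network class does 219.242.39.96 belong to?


First octet: 219
Binary: 11011011
110xxxxx -> Class C (192-223)
Class C, default mask 255.255.255.0 (/24)


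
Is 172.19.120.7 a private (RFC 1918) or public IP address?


RFC 1918 private ranges:
  10.0.0.0/8 (10.0.0.0 - 10.255.255.255)
  172.16.0.0/12 (172.16.0.0 - 172.31.255.255)
  192.168.0.0/16 (192.168.0.0 - 192.168.255.255)
Private (in 172.16.0.0/12)


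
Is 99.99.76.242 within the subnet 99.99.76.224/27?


Subnet network: 99.99.76.224
Test IP AND mask: 99.99.76.224
Yes, 99.99.76.242 is in 99.99.76.224/27


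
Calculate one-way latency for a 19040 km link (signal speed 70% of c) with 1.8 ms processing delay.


Speed = 0.7 * 3e5 km/s = 210000 km/s
Propagation delay = 19040 / 210000 = 0.0907 s = 90.6667 ms
Processing delay = 1.8 ms
Total one-way latency = 92.4667 ms


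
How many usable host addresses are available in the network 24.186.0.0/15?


Host bits = 32 - 15 = 17
Total addresses = 2^17 = 131072
Usable = total - 2 (network and broadcast)
Usable hosts: 131070


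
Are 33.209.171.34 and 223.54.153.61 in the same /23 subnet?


Mask: 255.255.254.0
33.209.171.34 AND mask = 33.209.170.0
223.54.153.61 AND mask = 223.54.152.0
No, different subnets (33.209.170.0 vs 223.54.152.0)


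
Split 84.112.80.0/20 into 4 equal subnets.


New prefix = 20 + 2 = 22
Each subnet has 1024 addresses
  84.112.80.0/22
  84.112.84.0/22
  84.112.88.0/22
  84.112.92.0/22
Subnets: 84.112.80.0/22, 84.112.84.0/22, 84.112.88.0/22, 84.112.92.0/22


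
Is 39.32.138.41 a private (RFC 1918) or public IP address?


RFC 1918 private ranges:
  10.0.0.0/8 (10.0.0.0 - 10.255.255.255)
  172.16.0.0/12 (172.16.0.0 - 172.31.255.255)
  192.168.0.0/16 (192.168.0.0 - 192.168.255.255)
Public (not in any RFC 1918 range)


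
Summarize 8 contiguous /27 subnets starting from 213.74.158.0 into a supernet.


Original prefix: /27
Number of subnets: 8 = 2^3
New prefix = 27 - 3 = 24
Supernet: 213.74.158.0/24


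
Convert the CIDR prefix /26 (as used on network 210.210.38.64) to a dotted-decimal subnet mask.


/26 means 26 network bits, 6 host bits
Binary: 11111111111111111111111111000000
Mask: 255.255.255.192


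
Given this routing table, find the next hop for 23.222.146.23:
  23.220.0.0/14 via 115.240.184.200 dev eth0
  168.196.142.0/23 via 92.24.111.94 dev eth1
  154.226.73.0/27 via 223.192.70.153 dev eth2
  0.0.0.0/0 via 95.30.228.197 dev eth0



Longest prefix match for 23.222.146.23:
  /14 23.220.0.0: MATCH
  /23 168.196.142.0: no
  /27 154.226.73.0: no
  /0 0.0.0.0: MATCH
Selected: next-hop 115.240.184.200 via eth0 (matched /14)


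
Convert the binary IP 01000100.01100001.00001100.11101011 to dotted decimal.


01000100 = 68
01100001 = 97
00001100 = 12
11101011 = 235
IP: 68.97.12.235


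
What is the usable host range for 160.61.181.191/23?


Network: 160.61.180.0
Broadcast: 160.61.181.255
First usable = network + 1
Last usable = broadcast - 1
Range: 160.61.180.1 to 160.61.181.254


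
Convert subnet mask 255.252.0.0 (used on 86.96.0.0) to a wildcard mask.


Subnet mask: 255.252.0.0
Wildcard = 255.255.255.255 - subnet mask
255 - 255 = 0
255 - 252 = 3
255 - 0 = 255
255 - 0 = 255
Wildcard: 0.3.255.255


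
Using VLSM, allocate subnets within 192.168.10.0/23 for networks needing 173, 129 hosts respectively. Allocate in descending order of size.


173 hosts -> /24 (254 usable): 192.168.10.0/24
129 hosts -> /24 (254 usable): 192.168.11.0/24
Allocation: 192.168.10.0/24 (173 hosts, 254 usable); 192.168.11.0/24 (129 hosts, 254 usable)


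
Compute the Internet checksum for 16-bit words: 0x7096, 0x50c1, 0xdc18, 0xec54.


Sum all words (with carry folding):
+ 0x7096 = 0x7096
+ 0x50c1 = 0xc157
+ 0xdc18 = 0x9d70
+ 0xec54 = 0x89c5
One's complement: ~0x89c5
Checksum = 0x763a


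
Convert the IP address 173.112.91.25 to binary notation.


173 = 10101101
112 = 01110000
91 = 01011011
25 = 00011001
Binary: 10101101.01110000.01011011.00011001


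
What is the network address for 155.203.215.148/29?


IP:   10011011.11001011.11010111.10010100
Mask: 11111111.11111111.11111111.11111000
AND operation:
Net:  10011011.11001011.11010111.10010000
Network: 155.203.215.144/29


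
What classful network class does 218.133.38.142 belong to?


First octet: 218
Binary: 11011010
110xxxxx -> Class C (192-223)
Class C, default mask 255.255.255.0 (/24)


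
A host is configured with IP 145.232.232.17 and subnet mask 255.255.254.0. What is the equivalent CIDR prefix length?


Binary: 11111111.11111111.11111110.00000000
Count leading 1s
Prefix: /23


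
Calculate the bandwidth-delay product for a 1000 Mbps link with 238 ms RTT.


BDP = bandwidth * RTT
= 1000 Mbps * 238 ms
= 1000 * 1e6 * 238 / 1000 bits
= 238000000 bits
= 29750000 bytes
= 29052.7344 KB
BDP = 238000000 bits (29750000 bytes)


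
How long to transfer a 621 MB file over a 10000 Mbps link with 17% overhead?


Effective throughput = 10000 * (1 - 17/100) = 8300 Mbps
File size in Mb = 621 * 8 = 4968 Mb
Time = 4968 / 8300
Time = 0.5986 seconds


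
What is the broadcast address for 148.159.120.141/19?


Network: 148.159.96.0/19
Host bits = 13
Set all host bits to 1:
Broadcast: 148.159.127.255


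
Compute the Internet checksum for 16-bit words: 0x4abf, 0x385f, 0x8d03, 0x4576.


Sum all words (with carry folding):
+ 0x4abf = 0x4abf
+ 0x385f = 0x831e
+ 0x8d03 = 0x1022
+ 0x4576 = 0x5598
One's complement: ~0x5598
Checksum = 0xaa67


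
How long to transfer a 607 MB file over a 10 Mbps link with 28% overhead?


Effective throughput = 10 * (1 - 28/100) = 7.2 Mbps
File size in Mb = 607 * 8 = 4856 Mb
Time = 4856 / 7.2
Time = 674.4444 seconds


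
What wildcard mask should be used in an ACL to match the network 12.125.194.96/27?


Subnet mask: 255.255.255.224
Wildcard = 255.255.255.255 - subnet mask
255 - 255 = 0
255 - 255 = 0
255 - 255 = 0
255 - 224 = 31
Wildcard: 0.0.0.31


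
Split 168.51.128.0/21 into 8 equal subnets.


New prefix = 21 + 3 = 24
Each subnet has 256 addresses
  168.51.128.0/24
  168.51.129.0/24
  168.51.130.0/24
  168.51.131.0/24
  168.51.132.0/24
  168.51.133.0/24
  168.51.134.0/24
  168.51.135.0/24
Subnets: 168.51.128.0/24, 168.51.129.0/24, 168.51.130.0/24, 168.51.131.0/24, 168.51.132.0/24, 168.51.133.0/24, 168.51.134.0/24, 168.51.135.0/24


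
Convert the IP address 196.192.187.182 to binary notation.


196 = 11000100
192 = 11000000
187 = 10111011
182 = 10110110
Binary: 11000100.11000000.10111011.10110110


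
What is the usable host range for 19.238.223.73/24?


Network: 19.238.223.0
Broadcast: 19.238.223.255
First usable = network + 1
Last usable = broadcast - 1
Range: 19.238.223.1 to 19.238.223.254


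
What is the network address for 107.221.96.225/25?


IP:   01101011.11011101.01100000.11100001
Mask: 11111111.11111111.11111111.10000000
AND operation:
Net:  01101011.11011101.01100000.10000000
Network: 107.221.96.128/25


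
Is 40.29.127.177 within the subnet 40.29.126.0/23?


Subnet network: 40.29.126.0
Test IP AND mask: 40.29.126.0
Yes, 40.29.127.177 is in 40.29.126.0/23


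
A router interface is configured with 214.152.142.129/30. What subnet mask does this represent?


/30 means 30 network bits, 2 host bits
Binary: 11111111111111111111111111111100
Mask: 255.255.255.252


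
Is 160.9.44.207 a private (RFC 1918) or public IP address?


RFC 1918 private ranges:
  10.0.0.0/8 (10.0.0.0 - 10.255.255.255)
  172.16.0.0/12 (172.16.0.0 - 172.31.255.255)
  192.168.0.0/16 (192.168.0.0 - 192.168.255.255)
Public (not in any RFC 1918 range)


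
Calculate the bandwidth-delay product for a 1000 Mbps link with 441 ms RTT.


BDP = bandwidth * RTT
= 1000 Mbps * 441 ms
= 1000 * 1e6 * 441 / 1000 bits
= 441000000 bits
= 55125000 bytes
= 53833.0078 KB
BDP = 441000000 bits (55125000 bytes)


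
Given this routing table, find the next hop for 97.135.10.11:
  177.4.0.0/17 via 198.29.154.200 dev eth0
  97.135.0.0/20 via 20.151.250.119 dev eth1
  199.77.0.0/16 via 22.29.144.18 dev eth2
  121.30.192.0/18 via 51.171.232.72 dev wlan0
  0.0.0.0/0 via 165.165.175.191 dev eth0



Longest prefix match for 97.135.10.11:
  /17 177.4.0.0: no
  /20 97.135.0.0: MATCH
  /16 199.77.0.0: no
  /18 121.30.192.0: no
  /0 0.0.0.0: MATCH
Selected: next-hop 20.151.250.119 via eth1 (matched /20)


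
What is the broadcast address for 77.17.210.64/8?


Network: 77.0.0.0/8
Host bits = 24
Set all host bits to 1:
Broadcast: 77.255.255.255


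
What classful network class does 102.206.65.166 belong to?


First octet: 102
Binary: 01100110
0xxxxxxx -> Class A (1-126)
Class A, default mask 255.0.0.0 (/8)


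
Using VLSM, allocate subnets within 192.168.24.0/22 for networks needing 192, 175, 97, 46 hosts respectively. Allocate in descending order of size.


192 hosts -> /24 (254 usable): 192.168.24.0/24
175 hosts -> /24 (254 usable): 192.168.25.0/24
97 hosts -> /25 (126 usable): 192.168.26.0/25
46 hosts -> /26 (62 usable): 192.168.26.128/26
Allocation: 192.168.24.0/24 (192 hosts, 254 usable); 192.168.25.0/24 (175 hosts, 254 usable); 192.168.26.0/25 (97 hosts, 126 usable); 192.168.26.128/26 (46 hosts, 62 usable)


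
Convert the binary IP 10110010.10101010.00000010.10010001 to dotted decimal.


10110010 = 178
10101010 = 170
00000010 = 2
10010001 = 145
IP: 178.170.2.145


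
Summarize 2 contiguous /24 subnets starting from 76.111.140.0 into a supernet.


Original prefix: /24
Number of subnets: 2 = 2^1
New prefix = 24 - 1 = 23
Supernet: 76.111.140.0/23


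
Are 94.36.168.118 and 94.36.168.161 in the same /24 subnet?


Mask: 255.255.255.0
94.36.168.118 AND mask = 94.36.168.0
94.36.168.161 AND mask = 94.36.168.0
Yes, same subnet (94.36.168.0)


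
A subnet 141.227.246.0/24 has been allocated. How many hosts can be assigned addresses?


Host bits = 32 - 24 = 8
Total addresses = 2^8 = 256
Usable = total - 2 (network and broadcast)
Usable hosts: 254


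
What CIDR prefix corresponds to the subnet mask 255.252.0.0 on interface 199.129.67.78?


Binary: 11111111.11111100.00000000.00000000
Count leading 1s
Prefix: /14


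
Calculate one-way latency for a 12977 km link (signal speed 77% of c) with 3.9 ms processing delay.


Speed = 0.77 * 3e5 km/s = 231000 km/s
Propagation delay = 12977 / 231000 = 0.0562 s = 56.1775 ms
Processing delay = 3.9 ms
Total one-way latency = 60.0775 ms


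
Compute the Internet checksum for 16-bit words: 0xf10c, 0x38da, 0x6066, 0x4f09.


Sum all words (with carry folding):
+ 0xf10c = 0xf10c
+ 0x38da = 0x29e7
+ 0x6066 = 0x8a4d
+ 0x4f09 = 0xd956
One's complement: ~0xd956
Checksum = 0x26a9


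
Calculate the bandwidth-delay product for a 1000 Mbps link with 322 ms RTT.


BDP = bandwidth * RTT
= 1000 Mbps * 322 ms
= 1000 * 1e6 * 322 / 1000 bits
= 322000000 bits
= 40250000 bytes
= 39306.6406 KB
BDP = 322000000 bits (40250000 bytes)


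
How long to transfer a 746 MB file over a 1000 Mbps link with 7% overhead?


Effective throughput = 1000 * (1 - 7/100) = 930.0 Mbps
File size in Mb = 746 * 8 = 5968 Mb
Time = 5968 / 930.0
Time = 6.4172 seconds


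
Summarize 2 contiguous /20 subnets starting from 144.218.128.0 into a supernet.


Original prefix: /20
Number of subnets: 2 = 2^1
New prefix = 20 - 1 = 19
Supernet: 144.218.128.0/19


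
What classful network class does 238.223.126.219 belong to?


First octet: 238
Binary: 11101110
1110xxxx -> Class D (224-239)
Class D (multicast), default mask N/A


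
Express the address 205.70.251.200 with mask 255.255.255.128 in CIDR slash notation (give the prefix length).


Binary: 11111111.11111111.11111111.10000000
Count leading 1s
Prefix: /25


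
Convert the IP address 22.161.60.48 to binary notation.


22 = 00010110
161 = 10100001
60 = 00111100
48 = 00110000
Binary: 00010110.10100001.00111100.00110000


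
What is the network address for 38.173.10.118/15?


IP:   00100110.10101101.00001010.01110110
Mask: 11111111.11111110.00000000.00000000
AND operation:
Net:  00100110.10101100.00000000.00000000
Network: 38.172.0.0/15


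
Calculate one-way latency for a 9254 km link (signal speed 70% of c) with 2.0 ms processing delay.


Speed = 0.7 * 3e5 km/s = 210000 km/s
Propagation delay = 9254 / 210000 = 0.0441 s = 44.0667 ms
Processing delay = 2.0 ms
Total one-way latency = 46.0667 ms


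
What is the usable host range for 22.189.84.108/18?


Network: 22.189.64.0
Broadcast: 22.189.127.255
First usable = network + 1
Last usable = broadcast - 1
Range: 22.189.64.1 to 22.189.127.254


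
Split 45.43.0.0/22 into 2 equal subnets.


New prefix = 22 + 1 = 23
Each subnet has 512 addresses
  45.43.0.0/23
  45.43.2.0/23
Subnets: 45.43.0.0/23, 45.43.2.0/23


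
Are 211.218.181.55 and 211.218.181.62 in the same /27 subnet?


Mask: 255.255.255.224
211.218.181.55 AND mask = 211.218.181.32
211.218.181.62 AND mask = 211.218.181.32
Yes, same subnet (211.218.181.32)


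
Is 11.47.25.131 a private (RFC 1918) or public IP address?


RFC 1918 private ranges:
  10.0.0.0/8 (10.0.0.0 - 10.255.255.255)
  172.16.0.0/12 (172.16.0.0 - 172.31.255.255)
  192.168.0.0/16 (192.168.0.0 - 192.168.255.255)
Public (not in any RFC 1918 range)


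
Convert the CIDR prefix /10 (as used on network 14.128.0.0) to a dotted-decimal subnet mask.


/10 means 10 network bits, 22 host bits
Binary: 11111111110000000000000000000000
Mask: 255.192.0.0


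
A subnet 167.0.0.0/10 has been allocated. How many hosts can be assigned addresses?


Host bits = 32 - 10 = 22
Total addresses = 2^22 = 4194304
Usable = total - 2 (network and broadcast)
Usable hosts: 4194302


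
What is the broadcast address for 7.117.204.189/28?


Network: 7.117.204.176/28
Host bits = 4
Set all host bits to 1:
Broadcast: 7.117.204.191


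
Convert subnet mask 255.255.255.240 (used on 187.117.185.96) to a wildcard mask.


Subnet mask: 255.255.255.240
Wildcard = 255.255.255.255 - subnet mask
255 - 255 = 0
255 - 255 = 0
255 - 255 = 0
255 - 240 = 15
Wildcard: 0.0.0.15


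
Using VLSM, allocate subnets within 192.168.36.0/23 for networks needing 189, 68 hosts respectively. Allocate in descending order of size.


189 hosts -> /24 (254 usable): 192.168.36.0/24
68 hosts -> /25 (126 usable): 192.168.37.0/25
Allocation: 192.168.36.0/24 (189 hosts, 254 usable); 192.168.37.0/25 (68 hosts, 126 usable)


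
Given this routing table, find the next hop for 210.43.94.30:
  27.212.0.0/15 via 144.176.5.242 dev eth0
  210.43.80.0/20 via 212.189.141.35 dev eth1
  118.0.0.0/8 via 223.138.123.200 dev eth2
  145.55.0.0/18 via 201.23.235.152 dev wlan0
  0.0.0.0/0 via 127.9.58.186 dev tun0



Longest prefix match for 210.43.94.30:
  /15 27.212.0.0: no
  /20 210.43.80.0: MATCH
  /8 118.0.0.0: no
  /18 145.55.0.0: no
  /0 0.0.0.0: MATCH
Selected: next-hop 212.189.141.35 via eth1 (matched /20)


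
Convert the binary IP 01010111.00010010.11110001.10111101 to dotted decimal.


01010111 = 87
00010010 = 18
11110001 = 241
10111101 = 189
IP: 87.18.241.189


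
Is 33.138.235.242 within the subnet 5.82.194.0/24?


Subnet network: 5.82.194.0
Test IP AND mask: 33.138.235.0
No, 33.138.235.242 is not in 5.82.194.0/24


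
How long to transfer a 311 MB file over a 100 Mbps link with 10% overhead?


Effective throughput = 100 * (1 - 10/100) = 90 Mbps
File size in Mb = 311 * 8 = 2488 Mb
Time = 2488 / 90
Time = 27.6444 seconds


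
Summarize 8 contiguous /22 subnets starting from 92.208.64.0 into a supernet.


Original prefix: /22
Number of subnets: 8 = 2^3
New prefix = 22 - 3 = 19
Supernet: 92.208.64.0/19


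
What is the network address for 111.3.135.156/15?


IP:   01101111.00000011.10000111.10011100
Mask: 11111111.11111110.00000000.00000000
AND operation:
Net:  01101111.00000010.00000000.00000000
Network: 111.2.0.0/15


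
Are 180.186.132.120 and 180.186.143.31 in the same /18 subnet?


Mask: 255.255.192.0
180.186.132.120 AND mask = 180.186.128.0
180.186.143.31 AND mask = 180.186.128.0
Yes, same subnet (180.186.128.0)


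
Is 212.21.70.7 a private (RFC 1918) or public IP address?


RFC 1918 private ranges:
  10.0.0.0/8 (10.0.0.0 - 10.255.255.255)
  172.16.0.0/12 (172.16.0.0 - 172.31.255.255)
  192.168.0.0/16 (192.168.0.0 - 192.168.255.255)
Public (not in any RFC 1918 range)


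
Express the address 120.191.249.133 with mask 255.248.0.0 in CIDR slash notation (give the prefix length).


Binary: 11111111.11111000.00000000.00000000
Count leading 1s
Prefix: /13


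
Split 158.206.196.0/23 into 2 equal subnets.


New prefix = 23 + 1 = 24
Each subnet has 256 addresses
  158.206.196.0/24
  158.206.197.0/24
Subnets: 158.206.196.0/24, 158.206.197.0/24


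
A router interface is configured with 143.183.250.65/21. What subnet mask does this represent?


/21 means 21 network bits, 11 host bits
Binary: 11111111111111111111100000000000
Mask: 255.255.248.0


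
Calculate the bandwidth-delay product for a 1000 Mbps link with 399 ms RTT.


BDP = bandwidth * RTT
= 1000 Mbps * 399 ms
= 1000 * 1e6 * 399 / 1000 bits
= 399000000 bits
= 49875000 bytes
= 48706.0547 KB
BDP = 399000000 bits (49875000 bytes)


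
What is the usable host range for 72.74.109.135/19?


Network: 72.74.96.0
Broadcast: 72.74.127.255
First usable = network + 1
Last usable = broadcast - 1
Range: 72.74.96.1 to 72.74.127.254


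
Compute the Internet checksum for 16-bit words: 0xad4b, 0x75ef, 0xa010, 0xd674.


Sum all words (with carry folding):
+ 0xad4b = 0xad4b
+ 0x75ef = 0x233b
+ 0xa010 = 0xc34b
+ 0xd674 = 0x99c0
One's complement: ~0x99c0
Checksum = 0x663f


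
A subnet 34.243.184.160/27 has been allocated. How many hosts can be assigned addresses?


Host bits = 32 - 27 = 5
Total addresses = 2^5 = 32
Usable = total - 2 (network and broadcast)
Usable hosts: 30


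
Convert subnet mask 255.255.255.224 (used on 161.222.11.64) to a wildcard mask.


Subnet mask: 255.255.255.224
Wildcard = 255.255.255.255 - subnet mask
255 - 255 = 0
255 - 255 = 0
255 - 255 = 0
255 - 224 = 31
Wildcard: 0.0.0.31


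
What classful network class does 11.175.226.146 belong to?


First octet: 11
Binary: 00001011
0xxxxxxx -> Class A (1-126)
Class A, default mask 255.0.0.0 (/8)


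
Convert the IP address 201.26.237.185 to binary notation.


201 = 11001001
26 = 00011010
237 = 11101101
185 = 10111001
Binary: 11001001.00011010.11101101.10111001


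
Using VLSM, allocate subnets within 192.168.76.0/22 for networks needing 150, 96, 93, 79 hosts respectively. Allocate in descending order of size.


150 hosts -> /24 (254 usable): 192.168.76.0/24
96 hosts -> /25 (126 usable): 192.168.77.0/25
93 hosts -> /25 (126 usable): 192.168.77.128/25
79 hosts -> /25 (126 usable): 192.168.78.0/25
Allocation: 192.168.76.0/24 (150 hosts, 254 usable); 192.168.77.0/25 (96 hosts, 126 usable); 192.168.77.128/25 (93 hosts, 126 usable); 192.168.78.0/25 (79 hosts, 126 usable)


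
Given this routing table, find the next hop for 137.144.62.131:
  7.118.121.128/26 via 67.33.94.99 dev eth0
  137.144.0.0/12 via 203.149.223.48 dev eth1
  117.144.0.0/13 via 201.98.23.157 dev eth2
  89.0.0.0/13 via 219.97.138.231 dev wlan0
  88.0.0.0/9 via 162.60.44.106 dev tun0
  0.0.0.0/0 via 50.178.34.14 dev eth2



Longest prefix match for 137.144.62.131:
  /26 7.118.121.128: no
  /12 137.144.0.0: MATCH
  /13 117.144.0.0: no
  /13 89.0.0.0: no
  /9 88.0.0.0: no
  /0 0.0.0.0: MATCH
Selected: next-hop 203.149.223.48 via eth1 (matched /12)


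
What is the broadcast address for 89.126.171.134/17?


Network: 89.126.128.0/17
Host bits = 15
Set all host bits to 1:
Broadcast: 89.126.255.255


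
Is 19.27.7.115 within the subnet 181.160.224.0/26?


Subnet network: 181.160.224.0
Test IP AND mask: 19.27.7.64
No, 19.27.7.115 is not in 181.160.224.0/26


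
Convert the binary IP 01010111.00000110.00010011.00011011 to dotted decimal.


01010111 = 87
00000110 = 6
00010011 = 19
00011011 = 27
IP: 87.6.19.27


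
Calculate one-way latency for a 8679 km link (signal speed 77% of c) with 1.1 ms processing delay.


Speed = 0.77 * 3e5 km/s = 231000 km/s
Propagation delay = 8679 / 231000 = 0.0376 s = 37.5714 ms
Processing delay = 1.1 ms
Total one-way latency = 38.6714 ms


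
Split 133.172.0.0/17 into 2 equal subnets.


New prefix = 17 + 1 = 18
Each subnet has 16384 addresses
  133.172.0.0/18
  133.172.64.0/18
Subnets: 133.172.0.0/18, 133.172.64.0/18


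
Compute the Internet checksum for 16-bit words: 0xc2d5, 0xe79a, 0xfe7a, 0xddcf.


Sum all words (with carry folding):
+ 0xc2d5 = 0xc2d5
+ 0xe79a = 0xaa70
+ 0xfe7a = 0xa8eb
+ 0xddcf = 0x86bb
One's complement: ~0x86bb
Checksum = 0x7944


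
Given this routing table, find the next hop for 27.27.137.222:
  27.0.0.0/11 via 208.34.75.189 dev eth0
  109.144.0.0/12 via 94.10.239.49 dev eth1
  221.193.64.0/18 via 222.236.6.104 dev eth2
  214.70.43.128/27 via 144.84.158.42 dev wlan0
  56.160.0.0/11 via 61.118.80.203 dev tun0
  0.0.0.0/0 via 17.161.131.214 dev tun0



Longest prefix match for 27.27.137.222:
  /11 27.0.0.0: MATCH
  /12 109.144.0.0: no
  /18 221.193.64.0: no
  /27 214.70.43.128: no
  /11 56.160.0.0: no
  /0 0.0.0.0: MATCH
Selected: next-hop 208.34.75.189 via eth0 (matched /11)


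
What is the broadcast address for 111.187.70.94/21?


Network: 111.187.64.0/21
Host bits = 11
Set all host bits to 1:
Broadcast: 111.187.71.255


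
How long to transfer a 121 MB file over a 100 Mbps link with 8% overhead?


Effective throughput = 100 * (1 - 8/100) = 92 Mbps
File size in Mb = 121 * 8 = 968 Mb
Time = 968 / 92
Time = 10.5217 seconds


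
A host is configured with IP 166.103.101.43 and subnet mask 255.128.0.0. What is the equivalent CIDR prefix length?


Binary: 11111111.10000000.00000000.00000000
Count leading 1s
Prefix: /9


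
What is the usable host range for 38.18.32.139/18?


Network: 38.18.0.0
Broadcast: 38.18.63.255
First usable = network + 1
Last usable = broadcast - 1
Range: 38.18.0.1 to 38.18.63.254


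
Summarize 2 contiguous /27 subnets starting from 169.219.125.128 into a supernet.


Original prefix: /27
Number of subnets: 2 = 2^1
New prefix = 27 - 1 = 26
Supernet: 169.219.125.128/26


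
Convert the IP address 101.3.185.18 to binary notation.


101 = 01100101
3 = 00000011
185 = 10111001
18 = 00010010
Binary: 01100101.00000011.10111001.00010010


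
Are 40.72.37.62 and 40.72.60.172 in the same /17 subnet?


Mask: 255.255.128.0
40.72.37.62 AND mask = 40.72.0.0
40.72.60.172 AND mask = 40.72.0.0
Yes, same subnet (40.72.0.0)


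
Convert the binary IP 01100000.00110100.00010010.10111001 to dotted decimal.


01100000 = 96
00110100 = 52
00010010 = 18
10111001 = 185
IP: 96.52.18.185


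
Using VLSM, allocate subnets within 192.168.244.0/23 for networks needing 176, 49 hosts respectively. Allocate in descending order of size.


176 hosts -> /24 (254 usable): 192.168.244.0/24
49 hosts -> /26 (62 usable): 192.168.245.0/26
Allocation: 192.168.244.0/24 (176 hosts, 254 usable); 192.168.245.0/26 (49 hosts, 62 usable)


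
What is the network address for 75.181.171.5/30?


IP:   01001011.10110101.10101011.00000101
Mask: 11111111.11111111.11111111.11111100
AND operation:
Net:  01001011.10110101.10101011.00000100
Network: 75.181.171.4/30


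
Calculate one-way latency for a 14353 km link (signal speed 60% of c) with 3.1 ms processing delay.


Speed = 0.6 * 3e5 km/s = 180000 km/s
Propagation delay = 14353 / 180000 = 0.0797 s = 79.7389 ms
Processing delay = 3.1 ms
Total one-way latency = 82.8389 ms


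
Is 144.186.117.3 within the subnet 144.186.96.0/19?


Subnet network: 144.186.96.0
Test IP AND mask: 144.186.96.0
Yes, 144.186.117.3 is in 144.186.96.0/19


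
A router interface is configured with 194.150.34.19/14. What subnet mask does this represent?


/14 means 14 network bits, 18 host bits
Binary: 11111111111111000000000000000000
Mask: 255.252.0.0


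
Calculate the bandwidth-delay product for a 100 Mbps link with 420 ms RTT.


BDP = bandwidth * RTT
= 100 Mbps * 420 ms
= 100 * 1e6 * 420 / 1000 bits
= 42000000 bits
= 5250000 bytes
= 5126.9531 KB
BDP = 42000000 bits (5250000 bytes)


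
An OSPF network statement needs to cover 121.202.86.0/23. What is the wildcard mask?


Subnet mask: 255.255.254.0
Wildcard = 255.255.255.255 - subnet mask
255 - 255 = 0
255 - 255 = 0
255 - 254 = 1
255 - 0 = 255
Wildcard: 0.0.1.255


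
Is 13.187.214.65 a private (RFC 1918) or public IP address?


RFC 1918 private ranges:
  10.0.0.0/8 (10.0.0.0 - 10.255.255.255)
  172.16.0.0/12 (172.16.0.0 - 172.31.255.255)
  192.168.0.0/16 (192.168.0.0 - 192.168.255.255)
Public (not in any RFC 1918 range)


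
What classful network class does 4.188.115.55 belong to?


First octet: 4
Binary: 00000100
0xxxxxxx -> Class A (1-126)
Class A, default mask 255.0.0.0 (/8)


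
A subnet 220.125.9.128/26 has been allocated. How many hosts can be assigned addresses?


Host bits = 32 - 26 = 6
Total addresses = 2^6 = 64
Usable = total - 2 (network and broadcast)
Usable hosts: 62


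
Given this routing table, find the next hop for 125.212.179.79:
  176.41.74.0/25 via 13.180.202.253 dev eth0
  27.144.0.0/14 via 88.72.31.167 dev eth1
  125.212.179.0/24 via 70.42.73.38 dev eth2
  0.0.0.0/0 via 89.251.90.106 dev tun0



Longest prefix match for 125.212.179.79:
  /25 176.41.74.0: no
  /14 27.144.0.0: no
  /24 125.212.179.0: MATCH
  /0 0.0.0.0: MATCH
Selected: next-hop 70.42.73.38 via eth2 (matched /24)


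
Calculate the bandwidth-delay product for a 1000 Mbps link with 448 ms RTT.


BDP = bandwidth * RTT
= 1000 Mbps * 448 ms
= 1000 * 1e6 * 448 / 1000 bits
= 448000000 bits
= 56000000 bytes
= 54687.5 KB
BDP = 448000000 bits (56000000 bytes)


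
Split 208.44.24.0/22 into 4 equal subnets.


New prefix = 22 + 2 = 24
Each subnet has 256 addresses
  208.44.24.0/24
  208.44.25.0/24
  208.44.26.0/24
  208.44.27.0/24
Subnets: 208.44.24.0/24, 208.44.25.0/24, 208.44.26.0/24, 208.44.27.0/24
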